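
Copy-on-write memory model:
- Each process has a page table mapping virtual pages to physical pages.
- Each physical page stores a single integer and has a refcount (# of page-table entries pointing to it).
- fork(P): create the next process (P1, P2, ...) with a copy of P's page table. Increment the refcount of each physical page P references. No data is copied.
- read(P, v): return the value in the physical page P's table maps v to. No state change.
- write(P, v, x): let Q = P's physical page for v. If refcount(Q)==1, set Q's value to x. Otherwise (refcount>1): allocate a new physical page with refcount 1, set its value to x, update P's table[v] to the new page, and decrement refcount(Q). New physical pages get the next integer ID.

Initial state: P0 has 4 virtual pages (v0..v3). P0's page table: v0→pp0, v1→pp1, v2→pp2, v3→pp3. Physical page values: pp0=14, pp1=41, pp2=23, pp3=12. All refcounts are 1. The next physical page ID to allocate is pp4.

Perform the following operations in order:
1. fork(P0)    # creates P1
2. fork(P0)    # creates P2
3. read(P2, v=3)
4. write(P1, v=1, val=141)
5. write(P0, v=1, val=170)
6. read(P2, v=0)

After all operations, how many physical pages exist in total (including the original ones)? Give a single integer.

Op 1: fork(P0) -> P1. 4 ppages; refcounts: pp0:2 pp1:2 pp2:2 pp3:2
Op 2: fork(P0) -> P2. 4 ppages; refcounts: pp0:3 pp1:3 pp2:3 pp3:3
Op 3: read(P2, v3) -> 12. No state change.
Op 4: write(P1, v1, 141). refcount(pp1)=3>1 -> COPY to pp4. 5 ppages; refcounts: pp0:3 pp1:2 pp2:3 pp3:3 pp4:1
Op 5: write(P0, v1, 170). refcount(pp1)=2>1 -> COPY to pp5. 6 ppages; refcounts: pp0:3 pp1:1 pp2:3 pp3:3 pp4:1 pp5:1
Op 6: read(P2, v0) -> 14. No state change.

Answer: 6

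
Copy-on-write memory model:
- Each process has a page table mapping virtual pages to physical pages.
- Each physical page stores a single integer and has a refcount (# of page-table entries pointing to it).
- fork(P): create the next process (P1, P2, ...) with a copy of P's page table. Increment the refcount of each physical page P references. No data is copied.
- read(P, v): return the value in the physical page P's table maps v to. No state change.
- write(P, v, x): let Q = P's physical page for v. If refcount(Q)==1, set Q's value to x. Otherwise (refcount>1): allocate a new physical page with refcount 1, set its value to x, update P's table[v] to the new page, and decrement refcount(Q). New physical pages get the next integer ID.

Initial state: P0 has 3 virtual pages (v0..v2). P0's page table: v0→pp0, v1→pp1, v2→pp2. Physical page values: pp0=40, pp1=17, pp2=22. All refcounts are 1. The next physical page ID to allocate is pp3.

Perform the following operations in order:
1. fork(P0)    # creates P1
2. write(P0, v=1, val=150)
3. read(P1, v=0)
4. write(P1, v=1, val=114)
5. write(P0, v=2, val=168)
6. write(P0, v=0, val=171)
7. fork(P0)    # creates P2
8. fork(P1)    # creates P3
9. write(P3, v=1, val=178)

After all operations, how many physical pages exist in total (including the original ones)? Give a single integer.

Op 1: fork(P0) -> P1. 3 ppages; refcounts: pp0:2 pp1:2 pp2:2
Op 2: write(P0, v1, 150). refcount(pp1)=2>1 -> COPY to pp3. 4 ppages; refcounts: pp0:2 pp1:1 pp2:2 pp3:1
Op 3: read(P1, v0) -> 40. No state change.
Op 4: write(P1, v1, 114). refcount(pp1)=1 -> write in place. 4 ppages; refcounts: pp0:2 pp1:1 pp2:2 pp3:1
Op 5: write(P0, v2, 168). refcount(pp2)=2>1 -> COPY to pp4. 5 ppages; refcounts: pp0:2 pp1:1 pp2:1 pp3:1 pp4:1
Op 6: write(P0, v0, 171). refcount(pp0)=2>1 -> COPY to pp5. 6 ppages; refcounts: pp0:1 pp1:1 pp2:1 pp3:1 pp4:1 pp5:1
Op 7: fork(P0) -> P2. 6 ppages; refcounts: pp0:1 pp1:1 pp2:1 pp3:2 pp4:2 pp5:2
Op 8: fork(P1) -> P3. 6 ppages; refcounts: pp0:2 pp1:2 pp2:2 pp3:2 pp4:2 pp5:2
Op 9: write(P3, v1, 178). refcount(pp1)=2>1 -> COPY to pp6. 7 ppages; refcounts: pp0:2 pp1:1 pp2:2 pp3:2 pp4:2 pp5:2 pp6:1

Answer: 7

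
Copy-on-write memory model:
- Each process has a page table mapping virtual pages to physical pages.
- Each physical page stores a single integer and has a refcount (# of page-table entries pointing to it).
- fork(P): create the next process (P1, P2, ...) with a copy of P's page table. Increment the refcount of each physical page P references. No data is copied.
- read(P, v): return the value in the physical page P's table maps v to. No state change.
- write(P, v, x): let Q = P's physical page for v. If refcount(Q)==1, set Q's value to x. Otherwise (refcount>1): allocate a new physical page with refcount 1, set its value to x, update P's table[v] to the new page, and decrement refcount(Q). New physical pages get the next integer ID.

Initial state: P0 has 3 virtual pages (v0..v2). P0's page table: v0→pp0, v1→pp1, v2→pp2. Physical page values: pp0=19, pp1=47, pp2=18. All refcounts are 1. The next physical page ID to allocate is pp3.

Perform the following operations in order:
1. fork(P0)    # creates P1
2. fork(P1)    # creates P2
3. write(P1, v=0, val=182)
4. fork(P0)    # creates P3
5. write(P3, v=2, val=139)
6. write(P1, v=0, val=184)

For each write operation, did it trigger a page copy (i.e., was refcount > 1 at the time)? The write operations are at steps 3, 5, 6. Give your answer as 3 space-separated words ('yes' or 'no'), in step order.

Op 1: fork(P0) -> P1. 3 ppages; refcounts: pp0:2 pp1:2 pp2:2
Op 2: fork(P1) -> P2. 3 ppages; refcounts: pp0:3 pp1:3 pp2:3
Op 3: write(P1, v0, 182). refcount(pp0)=3>1 -> COPY to pp3. 4 ppages; refcounts: pp0:2 pp1:3 pp2:3 pp3:1
Op 4: fork(P0) -> P3. 4 ppages; refcounts: pp0:3 pp1:4 pp2:4 pp3:1
Op 5: write(P3, v2, 139). refcount(pp2)=4>1 -> COPY to pp4. 5 ppages; refcounts: pp0:3 pp1:4 pp2:3 pp3:1 pp4:1
Op 6: write(P1, v0, 184). refcount(pp3)=1 -> write in place. 5 ppages; refcounts: pp0:3 pp1:4 pp2:3 pp3:1 pp4:1

yes yes no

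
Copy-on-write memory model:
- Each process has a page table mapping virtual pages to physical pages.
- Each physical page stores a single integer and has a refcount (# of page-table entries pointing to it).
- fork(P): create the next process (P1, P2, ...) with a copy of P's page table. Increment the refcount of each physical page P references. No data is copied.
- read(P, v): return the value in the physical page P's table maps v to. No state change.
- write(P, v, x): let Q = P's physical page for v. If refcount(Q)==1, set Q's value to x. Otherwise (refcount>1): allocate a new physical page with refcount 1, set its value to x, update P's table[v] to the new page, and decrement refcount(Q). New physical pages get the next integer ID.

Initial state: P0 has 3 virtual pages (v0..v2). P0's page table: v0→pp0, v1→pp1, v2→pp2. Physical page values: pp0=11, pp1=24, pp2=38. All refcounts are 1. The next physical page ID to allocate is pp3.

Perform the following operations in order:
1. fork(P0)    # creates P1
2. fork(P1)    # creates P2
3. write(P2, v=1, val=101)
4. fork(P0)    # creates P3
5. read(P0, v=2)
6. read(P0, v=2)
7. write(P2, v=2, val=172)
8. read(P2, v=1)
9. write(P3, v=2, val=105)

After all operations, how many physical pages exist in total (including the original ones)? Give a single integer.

Answer: 6

Derivation:
Op 1: fork(P0) -> P1. 3 ppages; refcounts: pp0:2 pp1:2 pp2:2
Op 2: fork(P1) -> P2. 3 ppages; refcounts: pp0:3 pp1:3 pp2:3
Op 3: write(P2, v1, 101). refcount(pp1)=3>1 -> COPY to pp3. 4 ppages; refcounts: pp0:3 pp1:2 pp2:3 pp3:1
Op 4: fork(P0) -> P3. 4 ppages; refcounts: pp0:4 pp1:3 pp2:4 pp3:1
Op 5: read(P0, v2) -> 38. No state change.
Op 6: read(P0, v2) -> 38. No state change.
Op 7: write(P2, v2, 172). refcount(pp2)=4>1 -> COPY to pp4. 5 ppages; refcounts: pp0:4 pp1:3 pp2:3 pp3:1 pp4:1
Op 8: read(P2, v1) -> 101. No state change.
Op 9: write(P3, v2, 105). refcount(pp2)=3>1 -> COPY to pp5. 6 ppages; refcounts: pp0:4 pp1:3 pp2:2 pp3:1 pp4:1 pp5:1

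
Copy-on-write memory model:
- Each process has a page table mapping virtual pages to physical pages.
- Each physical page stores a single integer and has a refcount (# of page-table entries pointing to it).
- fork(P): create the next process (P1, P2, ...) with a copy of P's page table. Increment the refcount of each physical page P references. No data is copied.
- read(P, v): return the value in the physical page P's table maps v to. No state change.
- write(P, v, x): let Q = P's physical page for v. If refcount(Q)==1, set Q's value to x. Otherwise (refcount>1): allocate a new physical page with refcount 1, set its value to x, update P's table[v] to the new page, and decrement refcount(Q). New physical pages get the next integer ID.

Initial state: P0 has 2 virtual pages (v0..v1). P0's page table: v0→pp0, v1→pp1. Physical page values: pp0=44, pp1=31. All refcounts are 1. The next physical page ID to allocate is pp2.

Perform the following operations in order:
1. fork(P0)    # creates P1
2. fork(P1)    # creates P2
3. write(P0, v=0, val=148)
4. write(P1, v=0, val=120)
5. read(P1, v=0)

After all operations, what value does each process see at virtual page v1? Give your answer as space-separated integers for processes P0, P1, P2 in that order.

Answer: 31 31 31

Derivation:
Op 1: fork(P0) -> P1. 2 ppages; refcounts: pp0:2 pp1:2
Op 2: fork(P1) -> P2. 2 ppages; refcounts: pp0:3 pp1:3
Op 3: write(P0, v0, 148). refcount(pp0)=3>1 -> COPY to pp2. 3 ppages; refcounts: pp0:2 pp1:3 pp2:1
Op 4: write(P1, v0, 120). refcount(pp0)=2>1 -> COPY to pp3. 4 ppages; refcounts: pp0:1 pp1:3 pp2:1 pp3:1
Op 5: read(P1, v0) -> 120. No state change.
P0: v1 -> pp1 = 31
P1: v1 -> pp1 = 31
P2: v1 -> pp1 = 31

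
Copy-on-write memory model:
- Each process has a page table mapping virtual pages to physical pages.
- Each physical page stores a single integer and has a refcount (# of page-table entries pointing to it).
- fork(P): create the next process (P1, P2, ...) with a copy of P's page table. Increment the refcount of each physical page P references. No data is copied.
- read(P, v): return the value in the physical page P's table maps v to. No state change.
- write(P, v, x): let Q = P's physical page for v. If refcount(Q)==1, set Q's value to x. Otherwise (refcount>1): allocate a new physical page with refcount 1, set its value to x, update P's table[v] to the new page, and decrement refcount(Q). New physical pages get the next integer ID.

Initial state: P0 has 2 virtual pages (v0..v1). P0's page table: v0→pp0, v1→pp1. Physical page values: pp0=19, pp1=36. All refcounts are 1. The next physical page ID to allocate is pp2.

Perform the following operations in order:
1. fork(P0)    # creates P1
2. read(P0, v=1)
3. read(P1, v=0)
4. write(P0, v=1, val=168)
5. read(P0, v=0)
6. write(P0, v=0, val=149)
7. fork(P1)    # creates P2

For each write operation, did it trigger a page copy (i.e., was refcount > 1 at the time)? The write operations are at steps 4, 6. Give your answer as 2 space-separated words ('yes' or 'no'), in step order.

Op 1: fork(P0) -> P1. 2 ppages; refcounts: pp0:2 pp1:2
Op 2: read(P0, v1) -> 36. No state change.
Op 3: read(P1, v0) -> 19. No state change.
Op 4: write(P0, v1, 168). refcount(pp1)=2>1 -> COPY to pp2. 3 ppages; refcounts: pp0:2 pp1:1 pp2:1
Op 5: read(P0, v0) -> 19. No state change.
Op 6: write(P0, v0, 149). refcount(pp0)=2>1 -> COPY to pp3. 4 ppages; refcounts: pp0:1 pp1:1 pp2:1 pp3:1
Op 7: fork(P1) -> P2. 4 ppages; refcounts: pp0:2 pp1:2 pp2:1 pp3:1

yes yes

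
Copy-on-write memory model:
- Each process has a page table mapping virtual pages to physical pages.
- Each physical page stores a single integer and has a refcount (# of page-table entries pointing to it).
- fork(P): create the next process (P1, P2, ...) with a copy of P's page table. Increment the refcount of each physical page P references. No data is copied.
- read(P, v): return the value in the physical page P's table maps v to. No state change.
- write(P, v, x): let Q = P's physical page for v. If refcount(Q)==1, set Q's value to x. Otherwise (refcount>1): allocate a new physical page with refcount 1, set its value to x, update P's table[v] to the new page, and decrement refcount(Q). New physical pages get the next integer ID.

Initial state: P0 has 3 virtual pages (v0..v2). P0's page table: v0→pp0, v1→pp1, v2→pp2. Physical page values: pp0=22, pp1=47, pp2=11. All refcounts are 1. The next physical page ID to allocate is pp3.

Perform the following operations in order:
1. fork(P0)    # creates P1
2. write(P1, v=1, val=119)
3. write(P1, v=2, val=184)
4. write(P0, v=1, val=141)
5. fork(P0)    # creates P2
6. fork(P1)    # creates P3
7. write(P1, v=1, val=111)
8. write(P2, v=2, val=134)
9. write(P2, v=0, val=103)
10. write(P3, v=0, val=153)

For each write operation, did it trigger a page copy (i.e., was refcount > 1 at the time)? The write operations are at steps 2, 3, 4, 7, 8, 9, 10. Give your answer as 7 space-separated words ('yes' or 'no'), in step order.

Op 1: fork(P0) -> P1. 3 ppages; refcounts: pp0:2 pp1:2 pp2:2
Op 2: write(P1, v1, 119). refcount(pp1)=2>1 -> COPY to pp3. 4 ppages; refcounts: pp0:2 pp1:1 pp2:2 pp3:1
Op 3: write(P1, v2, 184). refcount(pp2)=2>1 -> COPY to pp4. 5 ppages; refcounts: pp0:2 pp1:1 pp2:1 pp3:1 pp4:1
Op 4: write(P0, v1, 141). refcount(pp1)=1 -> write in place. 5 ppages; refcounts: pp0:2 pp1:1 pp2:1 pp3:1 pp4:1
Op 5: fork(P0) -> P2. 5 ppages; refcounts: pp0:3 pp1:2 pp2:2 pp3:1 pp4:1
Op 6: fork(P1) -> P3. 5 ppages; refcounts: pp0:4 pp1:2 pp2:2 pp3:2 pp4:2
Op 7: write(P1, v1, 111). refcount(pp3)=2>1 -> COPY to pp5. 6 ppages; refcounts: pp0:4 pp1:2 pp2:2 pp3:1 pp4:2 pp5:1
Op 8: write(P2, v2, 134). refcount(pp2)=2>1 -> COPY to pp6. 7 ppages; refcounts: pp0:4 pp1:2 pp2:1 pp3:1 pp4:2 pp5:1 pp6:1
Op 9: write(P2, v0, 103). refcount(pp0)=4>1 -> COPY to pp7. 8 ppages; refcounts: pp0:3 pp1:2 pp2:1 pp3:1 pp4:2 pp5:1 pp6:1 pp7:1
Op 10: write(P3, v0, 153). refcount(pp0)=3>1 -> COPY to pp8. 9 ppages; refcounts: pp0:2 pp1:2 pp2:1 pp3:1 pp4:2 pp5:1 pp6:1 pp7:1 pp8:1

yes yes no yes yes yes yes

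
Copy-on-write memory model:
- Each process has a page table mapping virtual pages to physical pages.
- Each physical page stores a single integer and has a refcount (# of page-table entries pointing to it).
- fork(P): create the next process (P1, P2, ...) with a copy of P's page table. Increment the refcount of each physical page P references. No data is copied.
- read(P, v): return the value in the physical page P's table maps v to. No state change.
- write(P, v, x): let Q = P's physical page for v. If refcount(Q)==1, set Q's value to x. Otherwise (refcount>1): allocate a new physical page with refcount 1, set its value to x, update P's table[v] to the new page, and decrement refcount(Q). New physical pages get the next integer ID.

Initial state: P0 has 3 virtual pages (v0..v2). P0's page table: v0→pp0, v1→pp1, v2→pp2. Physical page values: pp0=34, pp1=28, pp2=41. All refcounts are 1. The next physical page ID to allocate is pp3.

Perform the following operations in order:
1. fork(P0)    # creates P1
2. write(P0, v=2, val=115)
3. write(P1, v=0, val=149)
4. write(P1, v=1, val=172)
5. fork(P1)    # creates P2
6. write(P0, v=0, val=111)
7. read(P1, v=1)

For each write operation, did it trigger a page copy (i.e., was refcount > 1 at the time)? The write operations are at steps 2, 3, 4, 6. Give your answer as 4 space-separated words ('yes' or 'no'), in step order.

Op 1: fork(P0) -> P1. 3 ppages; refcounts: pp0:2 pp1:2 pp2:2
Op 2: write(P0, v2, 115). refcount(pp2)=2>1 -> COPY to pp3. 4 ppages; refcounts: pp0:2 pp1:2 pp2:1 pp3:1
Op 3: write(P1, v0, 149). refcount(pp0)=2>1 -> COPY to pp4. 5 ppages; refcounts: pp0:1 pp1:2 pp2:1 pp3:1 pp4:1
Op 4: write(P1, v1, 172). refcount(pp1)=2>1 -> COPY to pp5. 6 ppages; refcounts: pp0:1 pp1:1 pp2:1 pp3:1 pp4:1 pp5:1
Op 5: fork(P1) -> P2. 6 ppages; refcounts: pp0:1 pp1:1 pp2:2 pp3:1 pp4:2 pp5:2
Op 6: write(P0, v0, 111). refcount(pp0)=1 -> write in place. 6 ppages; refcounts: pp0:1 pp1:1 pp2:2 pp3:1 pp4:2 pp5:2
Op 7: read(P1, v1) -> 172. No state change.

yes yes yes no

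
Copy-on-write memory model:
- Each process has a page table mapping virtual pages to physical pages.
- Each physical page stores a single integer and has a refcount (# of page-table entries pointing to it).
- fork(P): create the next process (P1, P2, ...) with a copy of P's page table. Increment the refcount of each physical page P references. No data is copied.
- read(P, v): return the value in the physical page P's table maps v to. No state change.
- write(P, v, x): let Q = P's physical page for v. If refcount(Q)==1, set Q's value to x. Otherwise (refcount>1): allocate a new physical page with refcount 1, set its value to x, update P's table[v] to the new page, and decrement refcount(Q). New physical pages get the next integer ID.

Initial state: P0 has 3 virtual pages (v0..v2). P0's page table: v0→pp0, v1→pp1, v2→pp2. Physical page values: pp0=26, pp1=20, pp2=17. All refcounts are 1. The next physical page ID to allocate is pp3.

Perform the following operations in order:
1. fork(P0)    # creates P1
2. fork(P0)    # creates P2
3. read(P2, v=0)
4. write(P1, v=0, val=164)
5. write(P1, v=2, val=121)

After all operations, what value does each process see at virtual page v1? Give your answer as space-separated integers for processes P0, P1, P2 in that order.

Op 1: fork(P0) -> P1. 3 ppages; refcounts: pp0:2 pp1:2 pp2:2
Op 2: fork(P0) -> P2. 3 ppages; refcounts: pp0:3 pp1:3 pp2:3
Op 3: read(P2, v0) -> 26. No state change.
Op 4: write(P1, v0, 164). refcount(pp0)=3>1 -> COPY to pp3. 4 ppages; refcounts: pp0:2 pp1:3 pp2:3 pp3:1
Op 5: write(P1, v2, 121). refcount(pp2)=3>1 -> COPY to pp4. 5 ppages; refcounts: pp0:2 pp1:3 pp2:2 pp3:1 pp4:1
P0: v1 -> pp1 = 20
P1: v1 -> pp1 = 20
P2: v1 -> pp1 = 20

Answer: 20 20 20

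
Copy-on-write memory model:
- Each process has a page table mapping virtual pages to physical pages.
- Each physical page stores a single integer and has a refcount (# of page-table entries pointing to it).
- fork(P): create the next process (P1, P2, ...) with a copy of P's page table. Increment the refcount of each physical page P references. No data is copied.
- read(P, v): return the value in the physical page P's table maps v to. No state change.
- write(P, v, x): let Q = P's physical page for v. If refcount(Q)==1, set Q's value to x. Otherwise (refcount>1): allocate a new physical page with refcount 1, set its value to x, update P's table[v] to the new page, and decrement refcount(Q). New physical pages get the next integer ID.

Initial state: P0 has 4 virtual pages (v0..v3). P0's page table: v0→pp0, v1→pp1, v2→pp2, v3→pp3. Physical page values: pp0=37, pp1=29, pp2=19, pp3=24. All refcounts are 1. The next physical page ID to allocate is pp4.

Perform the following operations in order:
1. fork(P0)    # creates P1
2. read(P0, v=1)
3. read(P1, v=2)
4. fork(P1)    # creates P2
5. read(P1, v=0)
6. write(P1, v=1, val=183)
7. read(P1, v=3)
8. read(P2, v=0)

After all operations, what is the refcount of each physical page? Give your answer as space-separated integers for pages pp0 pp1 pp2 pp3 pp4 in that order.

Answer: 3 2 3 3 1

Derivation:
Op 1: fork(P0) -> P1. 4 ppages; refcounts: pp0:2 pp1:2 pp2:2 pp3:2
Op 2: read(P0, v1) -> 29. No state change.
Op 3: read(P1, v2) -> 19. No state change.
Op 4: fork(P1) -> P2. 4 ppages; refcounts: pp0:3 pp1:3 pp2:3 pp3:3
Op 5: read(P1, v0) -> 37. No state change.
Op 6: write(P1, v1, 183). refcount(pp1)=3>1 -> COPY to pp4. 5 ppages; refcounts: pp0:3 pp1:2 pp2:3 pp3:3 pp4:1
Op 7: read(P1, v3) -> 24. No state change.
Op 8: read(P2, v0) -> 37. No state change.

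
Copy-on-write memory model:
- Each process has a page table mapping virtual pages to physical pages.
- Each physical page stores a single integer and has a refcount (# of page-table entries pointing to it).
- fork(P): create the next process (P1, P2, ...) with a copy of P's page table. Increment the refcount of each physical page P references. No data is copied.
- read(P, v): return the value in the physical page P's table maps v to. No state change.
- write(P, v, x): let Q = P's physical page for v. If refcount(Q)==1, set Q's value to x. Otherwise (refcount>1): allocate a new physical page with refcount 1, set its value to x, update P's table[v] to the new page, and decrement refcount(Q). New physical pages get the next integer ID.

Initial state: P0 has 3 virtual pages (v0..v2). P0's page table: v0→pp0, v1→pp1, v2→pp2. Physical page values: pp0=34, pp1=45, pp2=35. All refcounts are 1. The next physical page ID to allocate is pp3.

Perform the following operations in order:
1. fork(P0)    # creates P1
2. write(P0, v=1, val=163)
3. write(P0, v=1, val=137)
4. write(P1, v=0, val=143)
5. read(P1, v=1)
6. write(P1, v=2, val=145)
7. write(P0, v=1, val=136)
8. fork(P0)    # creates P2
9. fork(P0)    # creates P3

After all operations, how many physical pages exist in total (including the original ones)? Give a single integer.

Op 1: fork(P0) -> P1. 3 ppages; refcounts: pp0:2 pp1:2 pp2:2
Op 2: write(P0, v1, 163). refcount(pp1)=2>1 -> COPY to pp3. 4 ppages; refcounts: pp0:2 pp1:1 pp2:2 pp3:1
Op 3: write(P0, v1, 137). refcount(pp3)=1 -> write in place. 4 ppages; refcounts: pp0:2 pp1:1 pp2:2 pp3:1
Op 4: write(P1, v0, 143). refcount(pp0)=2>1 -> COPY to pp4. 5 ppages; refcounts: pp0:1 pp1:1 pp2:2 pp3:1 pp4:1
Op 5: read(P1, v1) -> 45. No state change.
Op 6: write(P1, v2, 145). refcount(pp2)=2>1 -> COPY to pp5. 6 ppages; refcounts: pp0:1 pp1:1 pp2:1 pp3:1 pp4:1 pp5:1
Op 7: write(P0, v1, 136). refcount(pp3)=1 -> write in place. 6 ppages; refcounts: pp0:1 pp1:1 pp2:1 pp3:1 pp4:1 pp5:1
Op 8: fork(P0) -> P2. 6 ppages; refcounts: pp0:2 pp1:1 pp2:2 pp3:2 pp4:1 pp5:1
Op 9: fork(P0) -> P3. 6 ppages; refcounts: pp0:3 pp1:1 pp2:3 pp3:3 pp4:1 pp5:1

Answer: 6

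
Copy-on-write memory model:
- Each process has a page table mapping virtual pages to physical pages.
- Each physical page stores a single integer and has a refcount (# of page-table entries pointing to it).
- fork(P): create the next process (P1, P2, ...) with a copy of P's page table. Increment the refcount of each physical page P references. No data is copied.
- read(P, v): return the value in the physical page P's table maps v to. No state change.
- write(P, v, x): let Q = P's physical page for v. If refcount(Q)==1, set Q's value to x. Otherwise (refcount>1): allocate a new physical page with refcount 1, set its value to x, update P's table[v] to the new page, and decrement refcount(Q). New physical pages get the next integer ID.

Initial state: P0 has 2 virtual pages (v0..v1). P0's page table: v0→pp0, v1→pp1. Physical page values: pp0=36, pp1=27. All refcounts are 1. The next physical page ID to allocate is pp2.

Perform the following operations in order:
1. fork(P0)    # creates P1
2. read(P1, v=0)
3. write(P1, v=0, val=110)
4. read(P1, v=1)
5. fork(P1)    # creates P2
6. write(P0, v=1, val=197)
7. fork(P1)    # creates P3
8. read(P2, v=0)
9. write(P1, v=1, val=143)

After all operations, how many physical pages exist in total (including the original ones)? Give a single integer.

Op 1: fork(P0) -> P1. 2 ppages; refcounts: pp0:2 pp1:2
Op 2: read(P1, v0) -> 36. No state change.
Op 3: write(P1, v0, 110). refcount(pp0)=2>1 -> COPY to pp2. 3 ppages; refcounts: pp0:1 pp1:2 pp2:1
Op 4: read(P1, v1) -> 27. No state change.
Op 5: fork(P1) -> P2. 3 ppages; refcounts: pp0:1 pp1:3 pp2:2
Op 6: write(P0, v1, 197). refcount(pp1)=3>1 -> COPY to pp3. 4 ppages; refcounts: pp0:1 pp1:2 pp2:2 pp3:1
Op 7: fork(P1) -> P3. 4 ppages; refcounts: pp0:1 pp1:3 pp2:3 pp3:1
Op 8: read(P2, v0) -> 110. No state change.
Op 9: write(P1, v1, 143). refcount(pp1)=3>1 -> COPY to pp4. 5 ppages; refcounts: pp0:1 pp1:2 pp2:3 pp3:1 pp4:1

Answer: 5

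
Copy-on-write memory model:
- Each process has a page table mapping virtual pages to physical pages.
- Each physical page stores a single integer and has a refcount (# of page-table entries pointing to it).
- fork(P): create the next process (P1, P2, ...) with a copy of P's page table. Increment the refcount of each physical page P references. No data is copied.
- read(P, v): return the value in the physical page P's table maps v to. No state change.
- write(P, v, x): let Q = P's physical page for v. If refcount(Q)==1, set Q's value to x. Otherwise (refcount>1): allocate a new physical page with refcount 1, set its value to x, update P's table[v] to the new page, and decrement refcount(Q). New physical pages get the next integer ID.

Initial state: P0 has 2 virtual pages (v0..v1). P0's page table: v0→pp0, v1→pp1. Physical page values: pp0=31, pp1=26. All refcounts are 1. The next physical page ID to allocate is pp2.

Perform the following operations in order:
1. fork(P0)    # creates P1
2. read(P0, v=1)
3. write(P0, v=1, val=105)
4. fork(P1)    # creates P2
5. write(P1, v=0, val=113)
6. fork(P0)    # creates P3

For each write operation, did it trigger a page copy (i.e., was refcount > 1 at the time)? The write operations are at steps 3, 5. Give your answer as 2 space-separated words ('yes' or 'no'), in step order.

Op 1: fork(P0) -> P1. 2 ppages; refcounts: pp0:2 pp1:2
Op 2: read(P0, v1) -> 26. No state change.
Op 3: write(P0, v1, 105). refcount(pp1)=2>1 -> COPY to pp2. 3 ppages; refcounts: pp0:2 pp1:1 pp2:1
Op 4: fork(P1) -> P2. 3 ppages; refcounts: pp0:3 pp1:2 pp2:1
Op 5: write(P1, v0, 113). refcount(pp0)=3>1 -> COPY to pp3. 4 ppages; refcounts: pp0:2 pp1:2 pp2:1 pp3:1
Op 6: fork(P0) -> P3. 4 ppages; refcounts: pp0:3 pp1:2 pp2:2 pp3:1

yes yes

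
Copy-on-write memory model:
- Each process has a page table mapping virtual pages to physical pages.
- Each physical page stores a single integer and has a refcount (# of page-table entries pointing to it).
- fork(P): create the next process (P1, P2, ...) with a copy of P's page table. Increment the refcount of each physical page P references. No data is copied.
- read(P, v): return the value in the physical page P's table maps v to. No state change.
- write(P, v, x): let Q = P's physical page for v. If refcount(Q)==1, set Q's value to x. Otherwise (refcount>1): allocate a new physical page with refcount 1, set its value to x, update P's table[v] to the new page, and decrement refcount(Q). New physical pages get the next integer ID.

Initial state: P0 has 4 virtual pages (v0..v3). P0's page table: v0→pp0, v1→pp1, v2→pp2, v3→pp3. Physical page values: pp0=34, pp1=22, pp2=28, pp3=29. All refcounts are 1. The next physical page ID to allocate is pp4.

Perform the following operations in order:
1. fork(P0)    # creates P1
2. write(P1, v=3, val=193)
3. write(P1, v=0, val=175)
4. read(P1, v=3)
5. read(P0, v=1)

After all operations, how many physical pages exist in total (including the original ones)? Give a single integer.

Op 1: fork(P0) -> P1. 4 ppages; refcounts: pp0:2 pp1:2 pp2:2 pp3:2
Op 2: write(P1, v3, 193). refcount(pp3)=2>1 -> COPY to pp4. 5 ppages; refcounts: pp0:2 pp1:2 pp2:2 pp3:1 pp4:1
Op 3: write(P1, v0, 175). refcount(pp0)=2>1 -> COPY to pp5. 6 ppages; refcounts: pp0:1 pp1:2 pp2:2 pp3:1 pp4:1 pp5:1
Op 4: read(P1, v3) -> 193. No state change.
Op 5: read(P0, v1) -> 22. No state change.

Answer: 6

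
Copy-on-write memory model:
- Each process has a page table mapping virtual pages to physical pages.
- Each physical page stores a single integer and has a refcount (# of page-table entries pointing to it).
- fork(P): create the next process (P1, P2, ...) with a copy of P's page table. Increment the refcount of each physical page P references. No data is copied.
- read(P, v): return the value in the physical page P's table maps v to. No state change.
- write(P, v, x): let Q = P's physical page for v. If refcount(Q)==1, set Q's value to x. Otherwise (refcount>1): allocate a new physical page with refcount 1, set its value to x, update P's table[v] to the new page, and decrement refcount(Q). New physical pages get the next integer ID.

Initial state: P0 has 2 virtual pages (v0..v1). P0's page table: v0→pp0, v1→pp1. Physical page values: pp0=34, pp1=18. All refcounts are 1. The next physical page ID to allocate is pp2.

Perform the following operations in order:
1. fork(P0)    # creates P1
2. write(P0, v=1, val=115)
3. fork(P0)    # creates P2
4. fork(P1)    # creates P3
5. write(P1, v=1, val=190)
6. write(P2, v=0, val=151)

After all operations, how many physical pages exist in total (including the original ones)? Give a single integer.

Answer: 5

Derivation:
Op 1: fork(P0) -> P1. 2 ppages; refcounts: pp0:2 pp1:2
Op 2: write(P0, v1, 115). refcount(pp1)=2>1 -> COPY to pp2. 3 ppages; refcounts: pp0:2 pp1:1 pp2:1
Op 3: fork(P0) -> P2. 3 ppages; refcounts: pp0:3 pp1:1 pp2:2
Op 4: fork(P1) -> P3. 3 ppages; refcounts: pp0:4 pp1:2 pp2:2
Op 5: write(P1, v1, 190). refcount(pp1)=2>1 -> COPY to pp3. 4 ppages; refcounts: pp0:4 pp1:1 pp2:2 pp3:1
Op 6: write(P2, v0, 151). refcount(pp0)=4>1 -> COPY to pp4. 5 ppages; refcounts: pp0:3 pp1:1 pp2:2 pp3:1 pp4:1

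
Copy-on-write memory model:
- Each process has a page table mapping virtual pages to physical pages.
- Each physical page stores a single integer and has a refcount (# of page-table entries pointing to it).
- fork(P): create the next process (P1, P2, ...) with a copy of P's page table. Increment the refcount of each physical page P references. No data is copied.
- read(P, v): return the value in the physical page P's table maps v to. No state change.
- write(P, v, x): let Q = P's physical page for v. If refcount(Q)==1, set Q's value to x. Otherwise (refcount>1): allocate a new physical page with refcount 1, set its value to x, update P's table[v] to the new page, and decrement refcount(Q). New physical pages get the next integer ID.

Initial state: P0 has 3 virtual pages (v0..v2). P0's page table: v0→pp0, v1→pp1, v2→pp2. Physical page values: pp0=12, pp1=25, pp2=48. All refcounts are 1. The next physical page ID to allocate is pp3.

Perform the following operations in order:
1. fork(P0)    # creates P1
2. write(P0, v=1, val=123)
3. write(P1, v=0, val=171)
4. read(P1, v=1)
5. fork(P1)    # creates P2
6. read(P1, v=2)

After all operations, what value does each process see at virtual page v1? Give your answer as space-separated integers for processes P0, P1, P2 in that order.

Answer: 123 25 25

Derivation:
Op 1: fork(P0) -> P1. 3 ppages; refcounts: pp0:2 pp1:2 pp2:2
Op 2: write(P0, v1, 123). refcount(pp1)=2>1 -> COPY to pp3. 4 ppages; refcounts: pp0:2 pp1:1 pp2:2 pp3:1
Op 3: write(P1, v0, 171). refcount(pp0)=2>1 -> COPY to pp4. 5 ppages; refcounts: pp0:1 pp1:1 pp2:2 pp3:1 pp4:1
Op 4: read(P1, v1) -> 25. No state change.
Op 5: fork(P1) -> P2. 5 ppages; refcounts: pp0:1 pp1:2 pp2:3 pp3:1 pp4:2
Op 6: read(P1, v2) -> 48. No state change.
P0: v1 -> pp3 = 123
P1: v1 -> pp1 = 25
P2: v1 -> pp1 = 25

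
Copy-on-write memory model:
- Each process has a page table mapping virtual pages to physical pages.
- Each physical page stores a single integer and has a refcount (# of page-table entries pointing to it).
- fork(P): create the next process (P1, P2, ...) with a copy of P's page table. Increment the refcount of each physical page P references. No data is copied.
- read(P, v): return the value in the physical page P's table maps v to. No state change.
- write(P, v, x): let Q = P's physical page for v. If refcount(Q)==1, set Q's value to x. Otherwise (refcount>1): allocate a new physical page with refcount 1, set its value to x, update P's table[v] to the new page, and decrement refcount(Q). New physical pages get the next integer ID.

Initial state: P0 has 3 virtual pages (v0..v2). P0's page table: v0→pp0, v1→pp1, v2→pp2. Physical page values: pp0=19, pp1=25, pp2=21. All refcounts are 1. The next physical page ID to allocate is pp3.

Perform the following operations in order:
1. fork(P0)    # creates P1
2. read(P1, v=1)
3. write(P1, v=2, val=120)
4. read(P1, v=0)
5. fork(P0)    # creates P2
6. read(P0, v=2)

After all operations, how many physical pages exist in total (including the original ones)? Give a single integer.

Answer: 4

Derivation:
Op 1: fork(P0) -> P1. 3 ppages; refcounts: pp0:2 pp1:2 pp2:2
Op 2: read(P1, v1) -> 25. No state change.
Op 3: write(P1, v2, 120). refcount(pp2)=2>1 -> COPY to pp3. 4 ppages; refcounts: pp0:2 pp1:2 pp2:1 pp3:1
Op 4: read(P1, v0) -> 19. No state change.
Op 5: fork(P0) -> P2. 4 ppages; refcounts: pp0:3 pp1:3 pp2:2 pp3:1
Op 6: read(P0, v2) -> 21. No state change.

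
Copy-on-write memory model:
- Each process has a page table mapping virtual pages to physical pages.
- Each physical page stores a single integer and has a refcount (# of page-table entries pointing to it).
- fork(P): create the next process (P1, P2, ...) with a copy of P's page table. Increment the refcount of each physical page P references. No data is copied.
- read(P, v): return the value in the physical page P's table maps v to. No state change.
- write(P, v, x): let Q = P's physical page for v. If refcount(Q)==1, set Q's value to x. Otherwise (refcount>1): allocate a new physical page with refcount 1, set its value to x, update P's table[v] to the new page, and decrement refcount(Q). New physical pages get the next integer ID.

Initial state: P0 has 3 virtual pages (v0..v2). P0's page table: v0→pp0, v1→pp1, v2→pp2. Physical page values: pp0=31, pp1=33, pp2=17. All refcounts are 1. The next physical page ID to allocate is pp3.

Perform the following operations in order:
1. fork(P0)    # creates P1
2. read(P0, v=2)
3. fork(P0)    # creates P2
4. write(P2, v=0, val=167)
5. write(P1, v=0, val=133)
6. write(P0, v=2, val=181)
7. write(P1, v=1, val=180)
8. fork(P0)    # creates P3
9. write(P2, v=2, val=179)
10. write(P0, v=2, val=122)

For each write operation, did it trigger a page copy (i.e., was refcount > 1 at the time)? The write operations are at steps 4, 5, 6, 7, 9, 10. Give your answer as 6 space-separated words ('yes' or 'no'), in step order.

Op 1: fork(P0) -> P1. 3 ppages; refcounts: pp0:2 pp1:2 pp2:2
Op 2: read(P0, v2) -> 17. No state change.
Op 3: fork(P0) -> P2. 3 ppages; refcounts: pp0:3 pp1:3 pp2:3
Op 4: write(P2, v0, 167). refcount(pp0)=3>1 -> COPY to pp3. 4 ppages; refcounts: pp0:2 pp1:3 pp2:3 pp3:1
Op 5: write(P1, v0, 133). refcount(pp0)=2>1 -> COPY to pp4. 5 ppages; refcounts: pp0:1 pp1:3 pp2:3 pp3:1 pp4:1
Op 6: write(P0, v2, 181). refcount(pp2)=3>1 -> COPY to pp5. 6 ppages; refcounts: pp0:1 pp1:3 pp2:2 pp3:1 pp4:1 pp5:1
Op 7: write(P1, v1, 180). refcount(pp1)=3>1 -> COPY to pp6. 7 ppages; refcounts: pp0:1 pp1:2 pp2:2 pp3:1 pp4:1 pp5:1 pp6:1
Op 8: fork(P0) -> P3. 7 ppages; refcounts: pp0:2 pp1:3 pp2:2 pp3:1 pp4:1 pp5:2 pp6:1
Op 9: write(P2, v2, 179). refcount(pp2)=2>1 -> COPY to pp7. 8 ppages; refcounts: pp0:2 pp1:3 pp2:1 pp3:1 pp4:1 pp5:2 pp6:1 pp7:1
Op 10: write(P0, v2, 122). refcount(pp5)=2>1 -> COPY to pp8. 9 ppages; refcounts: pp0:2 pp1:3 pp2:1 pp3:1 pp4:1 pp5:1 pp6:1 pp7:1 pp8:1

yes yes yes yes yes yes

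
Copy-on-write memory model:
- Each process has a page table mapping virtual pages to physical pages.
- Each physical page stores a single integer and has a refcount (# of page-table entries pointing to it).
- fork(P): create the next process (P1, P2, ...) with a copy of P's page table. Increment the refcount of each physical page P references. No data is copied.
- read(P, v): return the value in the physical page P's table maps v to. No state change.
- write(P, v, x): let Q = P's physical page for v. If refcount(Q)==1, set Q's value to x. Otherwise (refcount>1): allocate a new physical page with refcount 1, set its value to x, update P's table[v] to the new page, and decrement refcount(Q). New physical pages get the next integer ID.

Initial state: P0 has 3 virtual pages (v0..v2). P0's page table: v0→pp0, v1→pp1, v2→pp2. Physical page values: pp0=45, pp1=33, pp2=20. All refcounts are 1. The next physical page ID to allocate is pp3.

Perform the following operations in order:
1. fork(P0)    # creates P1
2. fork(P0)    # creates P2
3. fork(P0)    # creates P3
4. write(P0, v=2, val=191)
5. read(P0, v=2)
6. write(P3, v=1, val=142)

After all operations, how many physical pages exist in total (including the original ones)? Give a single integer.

Answer: 5

Derivation:
Op 1: fork(P0) -> P1. 3 ppages; refcounts: pp0:2 pp1:2 pp2:2
Op 2: fork(P0) -> P2. 3 ppages; refcounts: pp0:3 pp1:3 pp2:3
Op 3: fork(P0) -> P3. 3 ppages; refcounts: pp0:4 pp1:4 pp2:4
Op 4: write(P0, v2, 191). refcount(pp2)=4>1 -> COPY to pp3. 4 ppages; refcounts: pp0:4 pp1:4 pp2:3 pp3:1
Op 5: read(P0, v2) -> 191. No state change.
Op 6: write(P3, v1, 142). refcount(pp1)=4>1 -> COPY to pp4. 5 ppages; refcounts: pp0:4 pp1:3 pp2:3 pp3:1 pp4:1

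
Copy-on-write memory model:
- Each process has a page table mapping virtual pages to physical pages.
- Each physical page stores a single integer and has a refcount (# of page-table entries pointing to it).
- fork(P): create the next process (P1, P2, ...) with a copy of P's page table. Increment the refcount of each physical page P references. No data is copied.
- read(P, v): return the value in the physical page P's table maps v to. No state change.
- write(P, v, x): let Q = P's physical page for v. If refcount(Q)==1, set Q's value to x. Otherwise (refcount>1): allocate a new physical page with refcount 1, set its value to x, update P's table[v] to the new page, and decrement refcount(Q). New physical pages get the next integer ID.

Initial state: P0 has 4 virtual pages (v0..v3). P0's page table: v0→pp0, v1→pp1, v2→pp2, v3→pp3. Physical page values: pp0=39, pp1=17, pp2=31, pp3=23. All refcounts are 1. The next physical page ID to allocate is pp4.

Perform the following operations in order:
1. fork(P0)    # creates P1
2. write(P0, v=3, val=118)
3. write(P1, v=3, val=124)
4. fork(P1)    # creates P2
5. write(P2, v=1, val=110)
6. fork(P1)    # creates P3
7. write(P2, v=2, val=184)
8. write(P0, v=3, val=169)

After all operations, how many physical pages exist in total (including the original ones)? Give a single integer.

Op 1: fork(P0) -> P1. 4 ppages; refcounts: pp0:2 pp1:2 pp2:2 pp3:2
Op 2: write(P0, v3, 118). refcount(pp3)=2>1 -> COPY to pp4. 5 ppages; refcounts: pp0:2 pp1:2 pp2:2 pp3:1 pp4:1
Op 3: write(P1, v3, 124). refcount(pp3)=1 -> write in place. 5 ppages; refcounts: pp0:2 pp1:2 pp2:2 pp3:1 pp4:1
Op 4: fork(P1) -> P2. 5 ppages; refcounts: pp0:3 pp1:3 pp2:3 pp3:2 pp4:1
Op 5: write(P2, v1, 110). refcount(pp1)=3>1 -> COPY to pp5. 6 ppages; refcounts: pp0:3 pp1:2 pp2:3 pp3:2 pp4:1 pp5:1
Op 6: fork(P1) -> P3. 6 ppages; refcounts: pp0:4 pp1:3 pp2:4 pp3:3 pp4:1 pp5:1
Op 7: write(P2, v2, 184). refcount(pp2)=4>1 -> COPY to pp6. 7 ppages; refcounts: pp0:4 pp1:3 pp2:3 pp3:3 pp4:1 pp5:1 pp6:1
Op 8: write(P0, v3, 169). refcount(pp4)=1 -> write in place. 7 ppages; refcounts: pp0:4 pp1:3 pp2:3 pp3:3 pp4:1 pp5:1 pp6:1

Answer: 7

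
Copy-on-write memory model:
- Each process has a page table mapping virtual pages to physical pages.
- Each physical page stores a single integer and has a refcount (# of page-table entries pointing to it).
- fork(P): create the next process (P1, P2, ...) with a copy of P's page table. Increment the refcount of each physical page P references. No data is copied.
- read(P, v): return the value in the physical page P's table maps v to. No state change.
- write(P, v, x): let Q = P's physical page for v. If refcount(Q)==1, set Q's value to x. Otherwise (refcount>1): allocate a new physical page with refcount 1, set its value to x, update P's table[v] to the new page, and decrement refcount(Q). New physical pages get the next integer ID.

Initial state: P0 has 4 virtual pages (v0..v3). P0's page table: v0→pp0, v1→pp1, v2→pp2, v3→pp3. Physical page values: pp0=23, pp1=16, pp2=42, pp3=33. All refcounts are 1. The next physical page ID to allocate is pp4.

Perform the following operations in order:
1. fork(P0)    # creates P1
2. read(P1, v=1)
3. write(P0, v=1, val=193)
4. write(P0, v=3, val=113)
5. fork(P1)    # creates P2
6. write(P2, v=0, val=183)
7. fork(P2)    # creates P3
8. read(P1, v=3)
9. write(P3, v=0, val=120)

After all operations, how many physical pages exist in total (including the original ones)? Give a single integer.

Op 1: fork(P0) -> P1. 4 ppages; refcounts: pp0:2 pp1:2 pp2:2 pp3:2
Op 2: read(P1, v1) -> 16. No state change.
Op 3: write(P0, v1, 193). refcount(pp1)=2>1 -> COPY to pp4. 5 ppages; refcounts: pp0:2 pp1:1 pp2:2 pp3:2 pp4:1
Op 4: write(P0, v3, 113). refcount(pp3)=2>1 -> COPY to pp5. 6 ppages; refcounts: pp0:2 pp1:1 pp2:2 pp3:1 pp4:1 pp5:1
Op 5: fork(P1) -> P2. 6 ppages; refcounts: pp0:3 pp1:2 pp2:3 pp3:2 pp4:1 pp5:1
Op 6: write(P2, v0, 183). refcount(pp0)=3>1 -> COPY to pp6. 7 ppages; refcounts: pp0:2 pp1:2 pp2:3 pp3:2 pp4:1 pp5:1 pp6:1
Op 7: fork(P2) -> P3. 7 ppages; refcounts: pp0:2 pp1:3 pp2:4 pp3:3 pp4:1 pp5:1 pp6:2
Op 8: read(P1, v3) -> 33. No state change.
Op 9: write(P3, v0, 120). refcount(pp6)=2>1 -> COPY to pp7. 8 ppages; refcounts: pp0:2 pp1:3 pp2:4 pp3:3 pp4:1 pp5:1 pp6:1 pp7:1

Answer: 8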